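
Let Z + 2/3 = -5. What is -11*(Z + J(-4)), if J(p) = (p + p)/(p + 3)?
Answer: -77/3 ≈ -25.667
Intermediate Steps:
Z = -17/3 (Z = -⅔ - 5 = -17/3 ≈ -5.6667)
J(p) = 2*p/(3 + p) (J(p) = (2*p)/(3 + p) = 2*p/(3 + p))
-11*(Z + J(-4)) = -11*(-17/3 + 2*(-4)/(3 - 4)) = -11*(-17/3 + 2*(-4)/(-1)) = -11*(-17/3 + 2*(-4)*(-1)) = -11*(-17/3 + 8) = -11*7/3 = -77/3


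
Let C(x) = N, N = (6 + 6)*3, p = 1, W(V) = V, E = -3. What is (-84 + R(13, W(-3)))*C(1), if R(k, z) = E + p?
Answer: -3096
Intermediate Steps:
R(k, z) = -2 (R(k, z) = -3 + 1 = -2)
N = 36 (N = 12*3 = 36)
C(x) = 36
(-84 + R(13, W(-3)))*C(1) = (-84 - 2)*36 = -86*36 = -3096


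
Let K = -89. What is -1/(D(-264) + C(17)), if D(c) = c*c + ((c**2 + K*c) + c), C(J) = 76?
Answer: -1/162700 ≈ -6.1463e-6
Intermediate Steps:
D(c) = -88*c + 2*c**2 (D(c) = c*c + ((c**2 - 89*c) + c) = c**2 + (c**2 - 88*c) = -88*c + 2*c**2)
-1/(D(-264) + C(17)) = -1/(2*(-264)*(-44 - 264) + 76) = -1/(2*(-264)*(-308) + 76) = -1/(162624 + 76) = -1/162700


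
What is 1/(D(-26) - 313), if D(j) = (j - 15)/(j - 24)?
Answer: -50/15609 ≈ -0.0032033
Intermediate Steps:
D(j) = (-15 + j)/(-24 + j)
1/(D(-26) - 313) = 1/((-15 - 26)/(-24 - 26) - 313) = 1/(-41/(-50) - 313) = 1/(-1/50*(-41) - 313) = 1/(41/50 - 313) = 1/(-15609/50) = -50/15609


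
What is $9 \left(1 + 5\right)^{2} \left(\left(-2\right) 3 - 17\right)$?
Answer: $-7452$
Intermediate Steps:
$9 \left(1 + 5\right)^{2} \left(\left(-2\right) 3 - 17\right) = 9 \cdot 6^{2} \left(-6 - 17\right) = 9 \cdot 36 \left(-23\right) = 9 \left(-828\right) = -7452$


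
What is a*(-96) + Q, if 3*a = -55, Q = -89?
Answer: 1671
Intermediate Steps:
a = -55/3 (a = (1/3)*(-55) = -55/3 ≈ -18.333)
a*(-96) + Q = -55/3*(-96) - 89 = 1760 - 89 = 1671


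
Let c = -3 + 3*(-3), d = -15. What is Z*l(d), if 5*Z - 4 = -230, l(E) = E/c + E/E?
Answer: -1017/10 ≈ -101.70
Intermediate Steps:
c = -12 (c = -3 - 9 = -12)
l(E) = 1 - E/12 (l(E) = E/(-12) + E/E = E*(-1/12) + 1 = -E/12 + 1 = 1 - E/12)
Z = -226/5 (Z = ⅘ + (⅕)*(-230) = ⅘ - 46 = -226/5 ≈ -45.200)
Z*l(d) = -226*(1 - 1/12*(-15))/5 = -226*(1 + 5/4)/5 = -226/5*9/4 = -1017/10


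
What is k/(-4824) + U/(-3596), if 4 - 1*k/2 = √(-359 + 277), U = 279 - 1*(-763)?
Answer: -315961/1084194 + I*√82/2412 ≈ -0.29142 + 0.0037543*I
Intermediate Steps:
U = 1042 (U = 279 + 763 = 1042)
k = 8 - 2*I*√82 (k = 8 - 2*√(-359 + 277) = 8 - 2*I*√82 ≈ 8.0 - 18.111*I)
k/(-4824) + U/(-3596) = (8 - 2*I*√82)/(-4824) + 1042/(-3596) = (8 - 2*I*√82)*(-1/4824) + 1042*(-1/3596) = (-1/603 + I*√82/2412) - 521/1798 = -315961/1084194 + I*√82/2412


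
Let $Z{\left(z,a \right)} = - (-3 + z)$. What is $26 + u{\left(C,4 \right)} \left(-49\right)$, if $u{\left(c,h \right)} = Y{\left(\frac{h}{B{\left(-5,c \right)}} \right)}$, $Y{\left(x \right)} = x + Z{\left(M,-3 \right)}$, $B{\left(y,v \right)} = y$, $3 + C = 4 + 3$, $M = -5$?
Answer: $- \frac{1634}{5} \approx -326.8$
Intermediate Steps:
$C = 4$ ($C = -3 + \left(4 + 3\right) = -3 + 7 = 4$)
$Z{\left(z,a \right)} = 3 - z$
$Y{\left(x \right)} = 8 + x$ ($Y{\left(x \right)} = x + \left(3 - -5\right) = x + \left(3 + 5\right) = x + 8 = 8 + x$)
$u{\left(c,h \right)} = 8 - \frac{h}{5}$ ($u{\left(c,h \right)} = 8 + \frac{h}{-5} = 8 + h \left(- \frac{1}{5}\right) = 8 - \frac{h}{5}$)
$26 + u{\left(C,4 \right)} \left(-49\right) = 26 + \left(8 - \frac{4}{5}\right) \left(-49\right) = 26 + \frac{36}{5} \left(-49\right) = 26 - \frac{1764}{5} = - \frac{1634}{5}$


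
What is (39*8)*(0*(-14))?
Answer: 0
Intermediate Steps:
(39*8)*(0*(-14)) = 312*0 = 0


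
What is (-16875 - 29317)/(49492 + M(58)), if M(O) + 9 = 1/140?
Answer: -6466880/6927621 ≈ -0.93349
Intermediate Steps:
M(O) = -1259/140 (M(O) = -9 + 1/140 = -1259/140)
(-16875 - 29317)/(49492 + M(58)) = (-16875 - 29317)/(49492 - 1259/140) = -46192/6927621/140 = -46192*140/6927621 = -6466880/6927621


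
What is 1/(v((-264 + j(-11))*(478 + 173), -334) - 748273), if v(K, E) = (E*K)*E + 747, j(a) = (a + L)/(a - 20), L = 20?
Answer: -1/19194291994 ≈ -5.2099e-11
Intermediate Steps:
j(a) = (20 + a)/(-20 + a) (j(a) = (a + 20)/(a - 20) = (20 + a)/(-20 + a))
v(K, E) = 747 + K*E² (v(K, E) = K*E² + 747 = 747 + K*E²)
1/(v((-264 + j(-11))*(478 + 173), -334) - 748273) = 1/((747 + ((-264 + (20 - 11)/(-20 - 11))*(478 + 173))*(-334)²) - 748273) = 1/((747 + ((-264 + 9/(-31))*651)*111556) - 748273) = 1/((747 + ((-264 - 1/31*9)*651)*111556) - 748273) = 1/((747 + ((-264 - 9/31)*651)*111556) - 748273) = 1/((747 - 8193/31*651*111556) - 748273) = 1/((747 - 172053*111556) - 748273) = 1/((747 - 19193544468) - 748273) = 1/(-19193543721 - 748273) = 1/(-19194291994) = -1/19194291994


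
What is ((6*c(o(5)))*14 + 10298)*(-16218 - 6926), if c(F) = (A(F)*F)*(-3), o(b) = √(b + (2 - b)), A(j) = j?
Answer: -226672336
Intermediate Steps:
o(b) = √2
c(F) = -3*F² (c(F) = (F*F)*(-3) = F²*(-3) = -3*F²)
((6*c(o(5)))*14 + 10298)*(-16218 - 6926) = ((6*(-3*(√2)²))*14 + 10298)*(-16218 - 6926) = ((6*(-3*2))*14 + 10298)*(-23144) = ((6*(-6))*14 + 10298)*(-23144) = (-36*14 + 10298)*(-23144) = (-504 + 10298)*(-23144) = 9794*(-23144) = -226672336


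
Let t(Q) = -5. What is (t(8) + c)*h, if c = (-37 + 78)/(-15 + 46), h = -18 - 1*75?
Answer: 342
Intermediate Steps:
h = -93 (h = -18 - 75 = -93)
c = 41/31 ≈ 1.3226
(t(8) + c)*h = (-5 + 41/31)*(-93) = -114/31*(-93) = 342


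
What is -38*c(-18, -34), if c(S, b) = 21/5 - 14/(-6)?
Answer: -3724/15 ≈ -248.27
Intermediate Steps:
c(S, b) = 98/15 (c(S, b) = 21*(⅕) - 14*(-⅙) = 21/5 + 7/3 = 98/15)
-38*c(-18, -34) = -38*98/15 = -3724/15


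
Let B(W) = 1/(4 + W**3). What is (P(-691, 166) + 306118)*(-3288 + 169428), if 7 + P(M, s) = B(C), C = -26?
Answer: 223416037763685/4393 ≈ 5.0857e+10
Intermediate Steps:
P(M, s) = -123005/17572 (P(M, s) = -7 + 1/(4 + (-26)**3) = -7 + 1/(4 - 17576) = -7 + 1/(-17572) = -7 - 1/17572 = -123005/17572)
(P(-691, 166) + 306118)*(-3288 + 169428) = (-123005/17572 + 306118)*(-3288 + 169428) = (5378982491/17572)*166140 = 223416037763685/4393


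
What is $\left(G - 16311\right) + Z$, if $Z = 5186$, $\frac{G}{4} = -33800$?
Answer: $-146325$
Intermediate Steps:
$G = -135200$ ($G = 4 \left(-33800\right) = -135200$)
$\left(G - 16311\right) + Z = \left(-135200 - 16311\right) + 5186 = -151511 + 5186 = -146325$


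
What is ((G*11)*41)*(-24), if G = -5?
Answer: 54120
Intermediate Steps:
((G*11)*41)*(-24) = (-5*11*41)*(-24) = -55*41*(-24) = -2255*(-24) = 54120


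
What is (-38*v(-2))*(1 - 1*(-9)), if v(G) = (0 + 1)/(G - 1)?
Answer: 380/3 ≈ 126.67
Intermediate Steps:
v(G) = 1/(-1 + G)
(-38*v(-2))*(1 - 1*(-9)) = (-38/(-1 - 2))*(1 - 1*(-9)) = (-38/(-3))*(1 + 9) = -38*(-⅓)*10 = (38/3)*10 = 380/3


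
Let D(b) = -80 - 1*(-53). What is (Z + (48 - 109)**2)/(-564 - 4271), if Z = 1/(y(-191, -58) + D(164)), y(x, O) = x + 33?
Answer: -688384/894475 ≈ -0.76960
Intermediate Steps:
y(x, O) = 33 + x
D(b) = -27 (D(b) = -80 + 53 = -27)
Z = -1/185 (Z = 1/((33 - 191) - 27) = 1/(-158 - 27) = 1/(-185) = -1/185 ≈ -0.0054054)
(Z + (48 - 109)**2)/(-564 - 4271) = (-1/185 + (48 - 109)**2)/(-564 - 4271) = (-1/185 + (-61)**2)/(-4835) = (-1/185 + 3721)*(-1/4835) = (688384/185)*(-1/4835) = -688384/894475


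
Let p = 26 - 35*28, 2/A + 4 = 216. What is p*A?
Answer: -9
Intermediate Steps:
A = 1/106 (A = 2/(-4 + 216) = 2/212 = 2*(1/212) = 1/106 ≈ 0.0094340)
p = -954 (p = 26 - 980 = -954)
p*A = -954*1/106 = -9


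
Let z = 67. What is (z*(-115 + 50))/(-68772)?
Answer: 4355/68772 ≈ 0.063325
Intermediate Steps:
(z*(-115 + 50))/(-68772) = (67*(-115 + 50))/(-68772) = (67*(-65))*(-1/68772) = -4355*(-1/68772) = 4355/68772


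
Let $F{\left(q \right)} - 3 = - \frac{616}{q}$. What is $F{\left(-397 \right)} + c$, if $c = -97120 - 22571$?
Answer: $- \frac{47515520}{397} \approx -1.1969 \cdot 10^{5}$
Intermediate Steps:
$c = -119691$
$F{\left(q \right)} = 3 - \frac{616}{q}$
$F{\left(-397 \right)} + c = \left(3 - \frac{616}{-397}\right) - 119691 = \left(3 - - \frac{616}{397}\right) - 119691 = \left(3 + \frac{616}{397}\right) - 119691 = \frac{1807}{397} - 119691 = - \frac{47515520}{397}$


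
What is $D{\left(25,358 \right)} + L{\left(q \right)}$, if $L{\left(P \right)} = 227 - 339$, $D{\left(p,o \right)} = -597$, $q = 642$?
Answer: $-709$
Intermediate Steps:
$L{\left(P \right)} = -112$
$D{\left(25,358 \right)} + L{\left(q \right)} = -597 - 112 = -709$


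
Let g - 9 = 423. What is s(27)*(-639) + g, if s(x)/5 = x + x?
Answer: -172098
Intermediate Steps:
s(x) = 10*x (s(x) = 5*(x + x) = 5*(2*x) = 10*x)
g = 432 (g = 9 + 423 = 432)
s(27)*(-639) + g = (10*27)*(-639) + 432 = 270*(-639) + 432 = -172530 + 432 = -172098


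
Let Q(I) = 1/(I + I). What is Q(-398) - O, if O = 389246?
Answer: -309839817/796 ≈ -3.8925e+5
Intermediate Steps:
Q(I) = 1/(2*I)
Q(-398) - O = (1/2)/(-398) - 1*389246 = (1/2)*(-1/398) - 389246 = -1/796 - 389246 = -309839817/796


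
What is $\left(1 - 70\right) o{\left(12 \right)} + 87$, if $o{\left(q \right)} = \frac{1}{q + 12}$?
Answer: $\frac{673}{8} \approx 84.125$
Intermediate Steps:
$o{\left(q \right)} = \frac{1}{12 + q}$
$\left(1 - 70\right) o{\left(12 \right)} + 87 = \frac{1 - 70}{12 + 12} + 87 = - \frac{69}{24} + 87 = \left(-69\right) \frac{1}{24} + 87 = - \frac{23}{8} + 87 = \frac{673}{8}$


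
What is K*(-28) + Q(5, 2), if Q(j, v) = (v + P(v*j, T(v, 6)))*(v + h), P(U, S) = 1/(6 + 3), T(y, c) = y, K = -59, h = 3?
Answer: 14963/9 ≈ 1662.6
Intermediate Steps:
P(U, S) = ⅑ (P(U, S) = 1/9 = ⅑)
Q(j, v) = (3 + v)*(⅑ + v) (Q(j, v) = (v + ⅑)*(v + 3) = (⅑ + v)*(3 + v) = (3 + v)*(⅑ + v))
K*(-28) + Q(5, 2) = -59*(-28) + (⅓ + 2² + (28/9)*2) = 1652 + (⅓ + 4 + 56/9) = 1652 + 95/9 = 14963/9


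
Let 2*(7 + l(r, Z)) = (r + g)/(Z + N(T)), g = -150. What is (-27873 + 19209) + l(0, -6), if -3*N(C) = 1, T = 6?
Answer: -164524/19 ≈ -8659.2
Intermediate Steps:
N(C) = -⅓ (N(C) = -⅓*1 = -⅓)
l(r, Z) = -7 + (-150 + r)/(2*(-⅓ + Z)) (l(r, Z) = -7 + ((r - 150)/(Z - ⅓))/2 = -7 + ((-150 + r)/(-⅓ + Z))/2 = -7 + (-150 + r)/(2*(-⅓ + Z)))
(-27873 + 19209) + l(0, -6) = (-27873 + 19209) + (-436 - 42*(-6) + 3*0)/(2*(-1 + 3*(-6))) = -8664 + (-436 + 252 + 0)/(2*(-1 - 18)) = -8664 + (½)*(-184)/(-19) = -8664 + (½)*(-1/19)*(-184) = -8664 + 92/19 = -164524/19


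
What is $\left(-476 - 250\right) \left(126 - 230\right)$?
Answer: $75504$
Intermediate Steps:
$\left(-476 - 250\right) \left(126 - 230\right) = - 726 \left(126 - 230\right) = \left(-726\right) \left(-104\right) = 75504$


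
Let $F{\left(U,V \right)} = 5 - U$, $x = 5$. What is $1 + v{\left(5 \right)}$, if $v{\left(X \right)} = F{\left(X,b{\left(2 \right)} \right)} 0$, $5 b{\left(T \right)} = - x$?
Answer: $1$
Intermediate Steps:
$b{\left(T \right)} = -1$ ($b{\left(T \right)} = \frac{\left(-1\right) 5}{5} = \frac{1}{5} \left(-5\right) = -1$)
$v{\left(X \right)} = 0$ ($v{\left(X \right)} = \left(5 - X\right) 0 = 0$)
$1 + v{\left(5 \right)} = 1 + 0 = 1$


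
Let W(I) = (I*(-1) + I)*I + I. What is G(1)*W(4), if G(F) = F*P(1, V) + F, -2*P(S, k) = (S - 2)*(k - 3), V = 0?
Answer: -2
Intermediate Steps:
P(S, k) = -(-3 + k)*(-2 + S)/2 (P(S, k) = -(S - 2)*(k - 3)/2 = -(-2 + S)*(-3 + k)/2 = -(-3 + k)*(-2 + S)/2)
G(F) = -F/2 (G(F) = F*(-3 + 0 + (3/2)*1 - ½*1*0) + F = F*(-3 + 0 + 3/2 + 0) + F = F*(-3/2) + F = -3*F/2 + F = -F/2)
W(I) = I (W(I) = (-I + I)*I + I = 0*I + I = 0 + I = I)
G(1)*W(4) = -½*1*4 = -½*4 = -2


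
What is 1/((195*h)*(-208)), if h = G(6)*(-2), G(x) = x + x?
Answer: 1/973440 ≈ 1.0273e-6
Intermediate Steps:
G(x) = 2*x
h = -24 (h = (2*6)*(-2) = 12*(-2) = -24)
1/((195*h)*(-208)) = 1/((195*(-24))*(-208)) = 1/(-4680*(-208)) = 1/973440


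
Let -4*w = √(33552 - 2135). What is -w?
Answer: √31417/4 ≈ 44.312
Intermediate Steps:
w = -√31417/4 (w = -√(33552 - 2135)/4 = -√31417/4 ≈ -44.312)
-w = -(-1)*√31417/4 = √31417/4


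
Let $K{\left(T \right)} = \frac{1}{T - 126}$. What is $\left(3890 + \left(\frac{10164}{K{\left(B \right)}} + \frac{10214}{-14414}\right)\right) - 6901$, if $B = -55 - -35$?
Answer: $- \frac{10716489792}{7207} \approx -1.487 \cdot 10^{6}$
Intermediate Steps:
$B = -20$ ($B = -55 + 35 = -20$)
$K{\left(T \right)} = \frac{1}{-126 + T}$
$\left(3890 + \left(\frac{10164}{K{\left(B \right)}} + \frac{10214}{-14414}\right)\right) - 6901 = \left(3890 + \left(\frac{10164}{\frac{1}{-126 - 20}} + \frac{10214}{-14414}\right)\right) - 6901 = \left(3890 + \left(\frac{10164}{\frac{1}{-146}} + 10214 \left(- \frac{1}{14414}\right)\right)\right) - 6901 = \left(3890 + \left(\frac{10164}{- \frac{1}{146}} - \frac{5107}{7207}\right)\right) - 6901 = \left(3890 + \left(10164 \left(-146\right) - \frac{5107}{7207}\right)\right) - 6901 = \left(3890 - \frac{10694789515}{7207}\right) - 6901 = - \frac{10666754285}{7207} - 6901 = - \frac{10716489792}{7207}$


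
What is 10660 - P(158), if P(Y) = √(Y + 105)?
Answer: 10660 - √263 ≈ 10644.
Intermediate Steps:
P(Y) = √(105 + Y)
10660 - P(158) = 10660 - √(105 + 158) = 10660 - √263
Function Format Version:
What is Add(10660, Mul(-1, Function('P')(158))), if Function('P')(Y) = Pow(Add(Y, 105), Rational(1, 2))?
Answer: Add(10660, Mul(-1, Pow(263, Rational(1, 2)))) ≈ 10644.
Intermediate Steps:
Function('P')(Y) = Pow(Add(105, Y), Rational(1, 2))
Add(10660, Mul(-1, Function('P')(158))) = Add(10660, Mul(-1, Pow(Add(105, 158), Rational(1, 2)))) = Add(10660, Mul(-1, Pow(263, Rational(1, 2))))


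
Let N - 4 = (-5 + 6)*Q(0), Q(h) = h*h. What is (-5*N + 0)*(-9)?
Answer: 180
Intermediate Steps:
Q(h) = h²
N = 4 (N = 4 + (-5 + 6)*0² = 4 + 1*0 = 4 + 0 = 4)
(-5*N + 0)*(-9) = (-5*4 + 0)*(-9) = (-20 + 0)*(-9) = -20*(-9) = 180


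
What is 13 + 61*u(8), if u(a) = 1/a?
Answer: 165/8 ≈ 20.625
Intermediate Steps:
13 + 61*u(8) = 13 + 61/8 = 165/8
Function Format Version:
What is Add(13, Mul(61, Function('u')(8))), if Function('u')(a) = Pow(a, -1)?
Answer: Rational(165, 8) ≈ 20.625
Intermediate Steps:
Add(13, Mul(61, Function('u')(8))) = Add(13, Mul(61, Pow(8, -1))) = Add(13, Mul(61, Rational(1, 8))) = Add(13, Rational(61, 8)) = Rational(165, 8)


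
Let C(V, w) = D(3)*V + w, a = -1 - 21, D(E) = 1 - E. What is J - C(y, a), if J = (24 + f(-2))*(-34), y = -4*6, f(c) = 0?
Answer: -842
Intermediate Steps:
y = -24
a = -22
J = -816 (J = (24 + 0)*(-34) = 24*(-34) = -816)
C(V, w) = w - 2*V (C(V, w) = (1 - 1*3)*V + w = (1 - 3)*V + w = -2*V + w = w - 2*V)
J - C(y, a) = -816 - (-22 - 2*(-24)) = -816 - (-22 + 48) = -816 - 1*26 = -816 - 26 = -842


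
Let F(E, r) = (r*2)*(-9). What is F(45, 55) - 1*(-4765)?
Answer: 3775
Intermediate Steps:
F(E, r) = -18*r (F(E, r) = (2*r)*(-9) = -18*r)
F(45, 55) - 1*(-4765) = -18*55 - 1*(-4765) = -990 + 4765 = 3775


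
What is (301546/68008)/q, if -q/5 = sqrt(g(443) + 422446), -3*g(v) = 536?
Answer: -150773*sqrt(3800406)/215381676040 ≈ -0.0013647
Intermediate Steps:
g(v) = -536/3 (g(v) = -1/3*536 = -536/3)
q = -5*sqrt(3800406)/3 (q = -5*sqrt(-536/3 + 422446) = -5*sqrt(3800406)/3 ≈ -3249.1)
(301546/68008)/q = (301546/68008)/((-5*sqrt(3800406)/3)) = (301546*(1/68008))*(-sqrt(3800406)/6334010) = 150773*(-sqrt(3800406)/6334010)/34004 = -150773*sqrt(3800406)/215381676040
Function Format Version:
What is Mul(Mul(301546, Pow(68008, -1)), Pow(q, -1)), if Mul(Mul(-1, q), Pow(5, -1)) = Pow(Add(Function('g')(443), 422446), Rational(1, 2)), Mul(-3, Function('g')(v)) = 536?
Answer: Mul(Rational(-150773, 215381676040), Pow(3800406, Rational(1, 2))) ≈ -0.0013647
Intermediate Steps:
Function('g')(v) = Rational(-536, 3) (Function('g')(v) = Mul(Rational(-1, 3), 536) = Rational(-536, 3))
q = Mul(Rational(-5, 3), Pow(3800406, Rational(1, 2))) (q = Mul(-5, Pow(Add(Rational(-536, 3), 422446), Rational(1, 2))) = Mul(-5, Pow(Rational(1266802, 3), Rational(1, 2))) = Mul(-5, Mul(Rational(1, 3), Pow(3800406, Rational(1, 2)))) = Mul(Rational(-5, 3), Pow(3800406, Rational(1, 2))) ≈ -3249.1)
Mul(Mul(301546, Pow(68008, -1)), Pow(q, -1)) = Mul(Mul(301546, Pow(68008, -1)), Pow(Mul(Rational(-5, 3), Pow(3800406, Rational(1, 2))), -1)) = Mul(Mul(301546, Rational(1, 68008)), Mul(Rational(-1, 6334010), Pow(3800406, Rational(1, 2)))) = Mul(Rational(150773, 34004), Mul(Rational(-1, 6334010), Pow(3800406, Rational(1, 2)))) = Mul(Rational(-150773, 215381676040), Pow(3800406, Rational(1, 2)))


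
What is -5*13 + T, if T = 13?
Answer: -52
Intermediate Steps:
-5*13 + T = -5*13 + 13 = -65 + 13 = -52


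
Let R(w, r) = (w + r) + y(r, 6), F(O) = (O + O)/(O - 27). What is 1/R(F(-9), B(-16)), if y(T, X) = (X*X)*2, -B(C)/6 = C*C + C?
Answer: -2/2735 ≈ -0.00073126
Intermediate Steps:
B(C) = -6*C - 6*C² (B(C) = -6*(C*C + C) = -6*(C² + C) = -6*(C + C²) = -6*C - 6*C²)
y(T, X) = 2*X² (y(T, X) = X²*2 = 2*X²)
F(O) = 2*O/(-27 + O) (F(O) = (2*O)/(-27 + O) = 2*O/(-27 + O))
R(w, r) = 72 + r + w (R(w, r) = (w + r) + 2*6² = (r + w) + 2*36 = (r + w) + 72 = 72 + r + w)
1/R(F(-9), B(-16)) = 1/(72 - 6*(-16)*(1 - 16) + 2*(-9)/(-27 - 9)) = 1/(72 - 6*(-16)*(-15) + 2*(-9)/(-36)) = 1/(72 - 1440 + 2*(-9)*(-1/36)) = 1/(72 - 1440 + ½) = 1/(-2735/2) = -2/2735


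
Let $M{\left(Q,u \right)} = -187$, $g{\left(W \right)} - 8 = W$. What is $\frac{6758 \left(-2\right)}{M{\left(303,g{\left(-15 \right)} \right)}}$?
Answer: $\frac{13516}{187} \approx 72.278$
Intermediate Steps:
$g{\left(W \right)} = 8 + W$
$\frac{6758 \left(-2\right)}{M{\left(303,g{\left(-15 \right)} \right)}} = \frac{6758 \left(-2\right)}{-187} = \left(-13516\right) \left(- \frac{1}{187}\right) = \frac{13516}{187}$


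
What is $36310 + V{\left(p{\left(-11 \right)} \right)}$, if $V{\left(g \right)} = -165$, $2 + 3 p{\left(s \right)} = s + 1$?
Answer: $36145$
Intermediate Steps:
$p{\left(s \right)} = - \frac{1}{3} + \frac{s}{3}$ ($p{\left(s \right)} = - \frac{2}{3} + \frac{s + 1}{3} = - \frac{2}{3} + \frac{1 + s}{3} = - \frac{2}{3} + \left(\frac{1}{3} + \frac{s}{3}\right) = - \frac{1}{3} + \frac{s}{3}$)
$36310 + V{\left(p{\left(-11 \right)} \right)} = 36310 - 165 = 36145$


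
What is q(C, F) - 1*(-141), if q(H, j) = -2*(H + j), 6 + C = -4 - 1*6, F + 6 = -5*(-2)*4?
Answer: 105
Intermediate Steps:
F = 34 (F = -6 - 5*(-2)*4 = -6 + 10*4 = -6 + 40 = 34)
C = -16 (C = -6 + (-4 - 1*6) = -6 + (-4 - 6) = -6 - 10 = -16)
q(H, j) = -2*H - 2*j
q(C, F) - 1*(-141) = (-2*(-16) - 2*34) - 1*(-141) = (32 - 68) + 141 = -36 + 141 = 105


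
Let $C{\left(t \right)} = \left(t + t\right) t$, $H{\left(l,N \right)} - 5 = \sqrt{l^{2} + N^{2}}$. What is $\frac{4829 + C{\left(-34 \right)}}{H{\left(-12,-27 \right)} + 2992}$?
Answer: $\frac{2377953}{997904} - \frac{7141 \sqrt{97}}{2993712} \approx 2.3595$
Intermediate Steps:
$H{\left(l,N \right)} = 5 + \sqrt{N^{2} + l^{2}}$ ($H{\left(l,N \right)} = 5 + \sqrt{l^{2} + N^{2}} = 5 + \sqrt{N^{2} + l^{2}}$)
$C{\left(t \right)} = 2 t^{2}$ ($C{\left(t \right)} = 2 t t = 2 t^{2}$)
$\frac{4829 + C{\left(-34 \right)}}{H{\left(-12,-27 \right)} + 2992} = \frac{4829 + 2 \left(-34\right)^{2}}{\left(5 + \sqrt{\left(-27\right)^{2} + \left(-12\right)^{2}}\right) + 2992} = \frac{4829 + 2 \cdot 1156}{\left(5 + \sqrt{729 + 144}\right) + 2992} = \frac{4829 + 2312}{\left(5 + \sqrt{873}\right) + 2992} = \frac{7141}{\left(5 + 3 \sqrt{97}\right) + 2992} = \frac{7141}{2997 + 3 \sqrt{97}}$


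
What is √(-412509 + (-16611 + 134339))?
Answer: I*√294781 ≈ 542.94*I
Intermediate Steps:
√(-412509 + (-16611 + 134339)) = √(-412509 + 117728) = √(-294781) = I*√294781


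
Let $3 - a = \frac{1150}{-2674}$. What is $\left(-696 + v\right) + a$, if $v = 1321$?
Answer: $\frac{840211}{1337} \approx 628.43$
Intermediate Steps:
$a = \frac{4586}{1337}$ ($a = 3 - \frac{1150}{-2674} = 3 - 1150 \left(- \frac{1}{2674}\right) = 3 - - \frac{575}{1337} = 3 + \frac{575}{1337} = \frac{4586}{1337} \approx 3.4301$)
$\left(-696 + v\right) + a = \left(-696 + 1321\right) + \frac{4586}{1337} = 625 + \frac{4586}{1337} = \frac{840211}{1337}$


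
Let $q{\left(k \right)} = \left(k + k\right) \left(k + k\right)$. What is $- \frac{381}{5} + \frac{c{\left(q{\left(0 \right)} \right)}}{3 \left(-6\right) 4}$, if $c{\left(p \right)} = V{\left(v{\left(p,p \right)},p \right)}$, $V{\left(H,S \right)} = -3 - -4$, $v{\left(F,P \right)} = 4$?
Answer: $- \frac{27437}{360} \approx -76.214$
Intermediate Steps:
$q{\left(k \right)} = 4 k^{2}$ ($q{\left(k \right)} = 2 k 2 k = 4 k^{2}$)
$V{\left(H,S \right)} = 1$ ($V{\left(H,S \right)} = -3 + 4 = 1$)
$c{\left(p \right)} = 1$
$- \frac{381}{5} + \frac{c{\left(q{\left(0 \right)} \right)}}{3 \left(-6\right) 4} = - \frac{381}{5} + 1 \frac{1}{3 \left(-6\right) 4} = \left(-381\right) \frac{1}{5} + 1 \frac{1}{\left(-18\right) 4} = - \frac{381}{5} + 1 \frac{1}{-72} = - \frac{381}{5} + 1 \left(- \frac{1}{72}\right) = - \frac{381}{5} - \frac{1}{72} = - \frac{27437}{360}$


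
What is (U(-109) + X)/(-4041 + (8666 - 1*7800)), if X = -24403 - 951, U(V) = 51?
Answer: 25303/3175 ≈ 7.9695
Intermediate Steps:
X = -25354
(U(-109) + X)/(-4041 + (8666 - 1*7800)) = (51 - 25354)/(-4041 + (8666 - 1*7800)) = -25303/(-4041 + (8666 - 7800)) = -25303/(-4041 + 866) = -25303/(-3175) = -25303*(-1/3175) = 25303/3175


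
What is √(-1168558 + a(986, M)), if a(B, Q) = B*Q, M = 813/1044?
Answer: I*√42040446/6 ≈ 1080.6*I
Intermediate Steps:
M = 271/348 (M = 813*(1/1044) = 271/348 ≈ 0.77874)
√(-1168558 + a(986, M)) = √(-1168558 + 986*(271/348)) = √(-1168558 + 4607/6) = √(-7006741/6) = I*√42040446/6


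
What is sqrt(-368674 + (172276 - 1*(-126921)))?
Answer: I*sqrt(69477) ≈ 263.58*I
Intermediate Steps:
sqrt(-368674 + (172276 - 1*(-126921))) = sqrt(-368674 + (172276 + 126921)) = sqrt(-368674 + 299197) = sqrt(-69477) = I*sqrt(69477)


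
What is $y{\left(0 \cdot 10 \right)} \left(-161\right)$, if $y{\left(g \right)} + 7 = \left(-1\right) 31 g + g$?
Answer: $1127$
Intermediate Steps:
$y{\left(g \right)} = -7 - 30 g$ ($y{\left(g \right)} = -7 + \left(\left(-1\right) 31 g + g\right) = -7 + \left(- 31 g + g\right) = -7 - 30 g$)
$y{\left(0 \cdot 10 \right)} \left(-161\right) = \left(-7 - 30 \cdot 0 \cdot 10\right) \left(-161\right) = \left(-7 - 0\right) \left(-161\right) = \left(-7 + 0\right) \left(-161\right) = \left(-7\right) \left(-161\right) = 1127$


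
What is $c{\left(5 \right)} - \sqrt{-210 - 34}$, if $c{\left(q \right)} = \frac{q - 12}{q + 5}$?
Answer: $- \frac{7}{10} - 2 i \sqrt{61} \approx -0.7 - 15.62 i$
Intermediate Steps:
$c{\left(q \right)} = \frac{-12 + q}{5 + q}$
$c{\left(5 \right)} - \sqrt{-210 - 34} = \frac{-12 + 5}{5 + 5} - \sqrt{-210 - 34} = \frac{1}{10} \left(-7\right) - \sqrt{-244} = \frac{1}{10} \left(-7\right) - 2 i \sqrt{61} = - \frac{7}{10} - 2 i \sqrt{61}$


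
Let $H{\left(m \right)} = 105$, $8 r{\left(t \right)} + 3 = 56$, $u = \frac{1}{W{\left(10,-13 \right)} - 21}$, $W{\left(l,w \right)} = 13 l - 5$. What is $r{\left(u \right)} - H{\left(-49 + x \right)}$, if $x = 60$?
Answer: $- \frac{787}{8} \approx -98.375$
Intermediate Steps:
$W{\left(l,w \right)} = -5 + 13 l$
$u = \frac{1}{104}$ ($u = \frac{1}{\left(-5 + 13 \cdot 10\right) - 21} = \frac{1}{\left(-5 + 130\right) - 21} = \frac{1}{125 - 21} = \frac{1}{104} \approx 0.0096154$)
$r{\left(t \right)} = \frac{53}{8}$ ($r{\left(t \right)} = - \frac{3}{8} + \frac{1}{8} \cdot 56 = - \frac{3}{8} + 7 = \frac{53}{8}$)
$r{\left(u \right)} - H{\left(-49 + x \right)} = \frac{53}{8} - 105 = - \frac{787}{8}$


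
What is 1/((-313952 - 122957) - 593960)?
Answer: -1/1030869 ≈ -9.7006e-7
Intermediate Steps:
1/((-313952 - 122957) - 593960) = 1/(-436909 - 593960) = 1/(-1030869) = -1/1030869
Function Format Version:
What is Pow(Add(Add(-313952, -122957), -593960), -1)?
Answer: Rational(-1, 1030869) ≈ -9.7006e-7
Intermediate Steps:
Pow(Add(Add(-313952, -122957), -593960), -1) = Pow(Add(-436909, -593960), -1) = Pow(-1030869, -1) = Rational(-1, 1030869)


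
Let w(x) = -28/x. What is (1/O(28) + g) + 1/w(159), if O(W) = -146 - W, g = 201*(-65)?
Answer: -31840187/2436 ≈ -13071.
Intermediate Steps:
g = -13065
(1/O(28) + g) + 1/w(159) = (1/(-146 - 1*28) - 13065) + 1/(-28/159) = (1/(-146 - 28) - 13065) + 1/(-28*1/159) = (1/(-174) - 13065) + 1/(-28/159) = (-1/174 - 13065) - 159/28 = -2273311/174 - 159/28 = -31840187/2436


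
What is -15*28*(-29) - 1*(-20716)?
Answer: 32896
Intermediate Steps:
-15*28*(-29) - 1*(-20716) = -420*(-29) + 20716 = 12180 + 20716 = 32896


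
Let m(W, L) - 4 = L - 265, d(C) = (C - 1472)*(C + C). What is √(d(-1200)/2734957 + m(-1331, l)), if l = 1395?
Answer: √8499847156206366/2734957 ≈ 33.710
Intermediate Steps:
d(C) = 2*C*(-1472 + C) (d(C) = (-1472 + C)*(2*C) = 2*C*(-1472 + C))
m(W, L) = -261 + L (m(W, L) = 4 + (L - 265) = 4 + (-265 + L) = -261 + L)
√(d(-1200)/2734957 + m(-1331, l)) = √((2*(-1200)*(-1472 - 1200))/2734957 + (-261 + 1395)) = √((2*(-1200)*(-2672))*(1/2734957) + 1134) = √(6412800*(1/2734957) + 1134) = √(6412800/2734957 + 1134) = √(3107854038/2734957) = √8499847156206366/2734957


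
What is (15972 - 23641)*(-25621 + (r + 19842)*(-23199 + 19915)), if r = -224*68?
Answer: 116299319009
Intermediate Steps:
r = -15232
(15972 - 23641)*(-25621 + (r + 19842)*(-23199 + 19915)) = (15972 - 23641)*(-25621 + (-15232 + 19842)*(-23199 + 19915)) = -7669*(-25621 + 4610*(-3284)) = -7669*(-25621 - 15139240) = -7669*(-15164861) = 116299319009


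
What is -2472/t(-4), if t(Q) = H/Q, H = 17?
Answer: 9888/17 ≈ 581.65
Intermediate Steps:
t(Q) = 17/Q
-2472/t(-4) = -2472/(17/(-4)) = -2472/(17*(-¼)) = -2472/(-17/4) = -2472*(-4/17) = 9888/17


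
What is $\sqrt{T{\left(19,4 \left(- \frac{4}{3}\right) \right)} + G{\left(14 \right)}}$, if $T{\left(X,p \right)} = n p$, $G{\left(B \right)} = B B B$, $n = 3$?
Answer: $2 \sqrt{682} \approx 52.23$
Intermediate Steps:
$G{\left(B \right)} = B^{3}$ ($G{\left(B \right)} = B^{2} B = B^{3}$)
$T{\left(X,p \right)} = 3 p$
$\sqrt{T{\left(19,4 \left(- \frac{4}{3}\right) \right)} + G{\left(14 \right)}} = \sqrt{3 \cdot 4 \left(- \frac{4}{3}\right) + 14^{3}} = \sqrt{3 \cdot 4 \left(\left(-4\right) \frac{1}{3}\right) + 2744} = \sqrt{3 \cdot 4 \left(- \frac{4}{3}\right) + 2744} = \sqrt{3 \left(- \frac{16}{3}\right) + 2744} = \sqrt{-16 + 2744} = \sqrt{2728} = 2 \sqrt{682}$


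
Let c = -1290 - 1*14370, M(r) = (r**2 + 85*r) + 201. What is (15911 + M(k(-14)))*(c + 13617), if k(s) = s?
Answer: -30886074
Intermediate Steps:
M(r) = 201 + r**2 + 85*r
c = -15660 (c = -1290 - 14370 = -15660)
(15911 + M(k(-14)))*(c + 13617) = (15911 + (201 + (-14)**2 + 85*(-14)))*(-15660 + 13617) = (15911 + (201 + 196 - 1190))*(-2043) = (15911 - 793)*(-2043) = 15118*(-2043) = -30886074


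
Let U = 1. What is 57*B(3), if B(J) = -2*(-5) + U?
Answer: 627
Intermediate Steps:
B(J) = 11 (B(J) = -2*(-5) + 1 = 10 + 1 = 11)
57*B(3) = 57*11 = 627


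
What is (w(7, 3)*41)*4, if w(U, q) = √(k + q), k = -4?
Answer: 164*I ≈ 164.0*I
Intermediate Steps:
w(U, q) = √(-4 + q)
(w(7, 3)*41)*4 = (√(-4 + 3)*41)*4 = (√(-1)*41)*4 = (I*41)*4 = (41*I)*4 = 164*I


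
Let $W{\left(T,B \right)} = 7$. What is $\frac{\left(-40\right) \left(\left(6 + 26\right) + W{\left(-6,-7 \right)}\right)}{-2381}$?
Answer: $\frac{1560}{2381} \approx 0.65519$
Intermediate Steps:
$\frac{\left(-40\right) \left(\left(6 + 26\right) + W{\left(-6,-7 \right)}\right)}{-2381} = \frac{\left(-40\right) \left(\left(6 + 26\right) + 7\right)}{-2381} = - 40 \left(32 + 7\right) \left(- \frac{1}{2381}\right) = \left(-40\right) 39 \left(- \frac{1}{2381}\right) = \left(-1560\right) \left(- \frac{1}{2381}\right) = \frac{1560}{2381}$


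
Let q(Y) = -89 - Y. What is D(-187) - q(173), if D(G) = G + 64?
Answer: 139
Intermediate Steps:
D(G) = 64 + G
D(-187) - q(173) = (64 - 187) - (-89 - 1*173) = -123 - (-89 - 173) = -123 - 1*(-262) = -123 + 262 = 139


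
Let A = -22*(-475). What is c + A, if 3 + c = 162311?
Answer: 172758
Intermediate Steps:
c = 162308 (c = -3 + 162311 = 162308)
A = 10450
c + A = 162308 + 10450 = 172758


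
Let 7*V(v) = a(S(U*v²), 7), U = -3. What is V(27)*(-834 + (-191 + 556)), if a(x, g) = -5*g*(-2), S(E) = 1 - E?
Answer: -4690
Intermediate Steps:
a(x, g) = 10*g
V(v) = 10 (V(v) = (10*7)/7 = (⅐)*70 = 10)
V(27)*(-834 + (-191 + 556)) = 10*(-834 + (-191 + 556)) = 10*(-834 + 365) = 10*(-469) = -4690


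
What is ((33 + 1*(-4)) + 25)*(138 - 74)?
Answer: 3456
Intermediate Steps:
((33 + 1*(-4)) + 25)*(138 - 74) = ((33 - 4) + 25)*64 = (29 + 25)*64 = 54*64 = 3456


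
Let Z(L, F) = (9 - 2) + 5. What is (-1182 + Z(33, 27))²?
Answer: 1368900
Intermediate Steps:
Z(L, F) = 12 (Z(L, F) = 7 + 5 = 12)
(-1182 + Z(33, 27))² = (-1182 + 12)² = (-1170)² = 1368900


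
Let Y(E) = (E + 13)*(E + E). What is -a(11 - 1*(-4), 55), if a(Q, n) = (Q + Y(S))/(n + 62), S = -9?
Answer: 19/39 ≈ 0.48718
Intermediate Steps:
Y(E) = 2*E*(13 + E) (Y(E) = (13 + E)*(2*E) = 2*E*(13 + E))
a(Q, n) = (-72 + Q)/(62 + n) (a(Q, n) = (Q + 2*(-9)*(13 - 9))/(n + 62) = (Q + 2*(-9)*4)/(62 + n) = (Q - 72)/(62 + n) = (-72 + Q)/(62 + n))
-a(11 - 1*(-4), 55) = -(-72 + (11 - 1*(-4)))/(62 + 55) = -(-72 + (11 + 4))/117 = -(-72 + 15)/117 = -(-57)/117 = -1*(-19/39) = 19/39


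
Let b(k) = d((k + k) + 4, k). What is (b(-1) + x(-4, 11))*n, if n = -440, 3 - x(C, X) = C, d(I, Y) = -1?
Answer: -2640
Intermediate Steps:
x(C, X) = 3 - C
b(k) = -1
(b(-1) + x(-4, 11))*n = (-1 + (3 - 1*(-4)))*(-440) = (-1 + (3 + 4))*(-440) = (-1 + 7)*(-440) = 6*(-440) = -2640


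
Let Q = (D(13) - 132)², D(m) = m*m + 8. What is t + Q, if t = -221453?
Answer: -219428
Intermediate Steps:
D(m) = 8 + m² (D(m) = m² + 8 = 8 + m²)
Q = 2025 (Q = ((8 + 13²) - 132)² = ((8 + 169) - 132)² = (177 - 132)² = 45² = 2025)
t + Q = -221453 + 2025 = -219428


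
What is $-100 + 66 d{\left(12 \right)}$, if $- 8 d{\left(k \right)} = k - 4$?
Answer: $-166$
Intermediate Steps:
$d{\left(k \right)} = \frac{1}{2} - \frac{k}{8}$ ($d{\left(k \right)} = - \frac{k - 4}{8} = - \frac{-4 + k}{8} = \frac{1}{2} - \frac{k}{8}$)
$-100 + 66 d{\left(12 \right)} = -100 + 66 \left(\frac{1}{2} - \frac{3}{2}\right) = -100 + 66 \left(-1\right) = -100 - 66 = -166$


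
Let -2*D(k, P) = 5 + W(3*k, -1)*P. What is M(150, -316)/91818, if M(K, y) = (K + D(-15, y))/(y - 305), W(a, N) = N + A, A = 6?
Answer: -625/38012652 ≈ -1.6442e-5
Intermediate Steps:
W(a, N) = 6 + N (W(a, N) = N + 6 = 6 + N)
D(k, P) = -5/2 - 5*P/2 (D(k, P) = -(5 + (6 - 1)*P)/2 = -(5 + 5*P)/2 = -5/2 - 5*P/2)
M(K, y) = (-5/2 + K - 5*y/2)/(-305 + y) (M(K, y) = (K + (-5/2 - 5*y/2))/(y - 305) = (-5/2 + K - 5*y/2)/(-305 + y))
M(150, -316)/91818 = ((-5 - 5*(-316) + 2*150)/(2*(-305 - 316)))/91818 = ((½)*(-5 + 1580 + 300)/(-621))*(1/91818) = ((½)*(-1/621)*1875)*(1/91818) = -625/414*1/91818 = -625/38012652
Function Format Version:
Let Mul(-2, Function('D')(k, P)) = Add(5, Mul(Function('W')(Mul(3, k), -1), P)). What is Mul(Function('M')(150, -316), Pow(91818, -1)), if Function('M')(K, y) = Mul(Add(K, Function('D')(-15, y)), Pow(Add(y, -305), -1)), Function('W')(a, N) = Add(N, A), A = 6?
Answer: Rational(-625, 38012652) ≈ -1.6442e-5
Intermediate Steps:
Function('W')(a, N) = Add(6, N) (Function('W')(a, N) = Add(N, 6) = Add(6, N))
Function('D')(k, P) = Add(Rational(-5, 2), Mul(Rational(-5, 2), P)) (Function('D')(k, P) = Mul(Rational(-1, 2), Add(5, Mul(Add(6, -1), P))) = Mul(Rational(-1, 2), Add(5, Mul(5, P))) = Add(Rational(-5, 2), Mul(Rational(-5, 2), P)))
Function('M')(K, y) = Mul(Pow(Add(-305, y), -1), Add(Rational(-5, 2), K, Mul(Rational(-5, 2), y))) (Function('M')(K, y) = Mul(Add(K, Add(Rational(-5, 2), Mul(Rational(-5, 2), y))), Pow(Add(y, -305), -1)) = Mul(Add(Rational(-5, 2), K, Mul(Rational(-5, 2), y)), Pow(Add(-305, y), -1)) = Mul(Pow(Add(-305, y), -1), Add(Rational(-5, 2), K, Mul(Rational(-5, 2), y))))
Mul(Function('M')(150, -316), Pow(91818, -1)) = Mul(Mul(Rational(1, 2), Pow(Add(-305, -316), -1), Add(-5, Mul(-5, -316), Mul(2, 150))), Pow(91818, -1)) = Mul(Mul(Rational(1, 2), Pow(-621, -1), Add(-5, 1580, 300)), Rational(1, 91818)) = Mul(Mul(Rational(1, 2), Rational(-1, 621), 1875), Rational(1, 91818)) = Mul(Rational(-625, 414), Rational(1, 91818)) = Rational(-625, 38012652)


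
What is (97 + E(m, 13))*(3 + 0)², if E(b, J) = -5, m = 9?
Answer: 828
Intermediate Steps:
(97 + E(m, 13))*(3 + 0)² = (97 - 5)*(3 + 0)² = 92*3² = 92*9 = 828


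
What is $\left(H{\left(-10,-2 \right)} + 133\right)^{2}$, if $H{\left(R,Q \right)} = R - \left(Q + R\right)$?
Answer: $18225$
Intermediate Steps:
$H{\left(R,Q \right)} = - Q$ ($H{\left(R,Q \right)} = R - \left(Q + R\right) = - Q$)
$\left(H{\left(-10,-2 \right)} + 133\right)^{2} = \left(\left(-1\right) \left(-2\right) + 133\right)^{2} = \left(2 + 133\right)^{2} = 135^{2} = 18225$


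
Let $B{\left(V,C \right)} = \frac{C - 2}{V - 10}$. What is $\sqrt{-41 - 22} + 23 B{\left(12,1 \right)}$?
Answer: $- \frac{23}{2} + 3 i \sqrt{7} \approx -11.5 + 7.9373 i$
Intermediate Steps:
$B{\left(V,C \right)} = \frac{-2 + C}{-10 + V}$
$\sqrt{-41 - 22} + 23 B{\left(12,1 \right)} = \sqrt{-41 - 22} + 23 \frac{-2 + 1}{-10 + 12} = \sqrt{-63} + 23 \cdot \frac{1}{2} \left(-1\right) = 3 i \sqrt{7} + 23 \cdot \frac{1}{2} \left(-1\right) = 3 i \sqrt{7} + 23 \left(- \frac{1}{2}\right) = 3 i \sqrt{7} - \frac{23}{2} = - \frac{23}{2} + 3 i \sqrt{7}$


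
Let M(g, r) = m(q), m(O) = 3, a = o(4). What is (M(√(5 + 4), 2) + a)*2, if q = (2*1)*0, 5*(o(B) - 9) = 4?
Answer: 128/5 ≈ 25.600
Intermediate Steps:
o(B) = 49/5 (o(B) = 9 + (⅕)*4 = 9 + ⅘ = 49/5)
a = 49/5 ≈ 9.8000
q = 0 (q = 2*0 = 0)
M(g, r) = 3
(M(√(5 + 4), 2) + a)*2 = (3 + 49/5)*2 = (64/5)*2 = 128/5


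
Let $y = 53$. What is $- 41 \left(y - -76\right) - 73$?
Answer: $-5362$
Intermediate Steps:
$- 41 \left(y - -76\right) - 73 = - 41 \left(53 - -76\right) - 73 = - 41 \left(53 + 76\right) - 73 = \left(-41\right) 129 - 73 = -5289 - 73 = -5362$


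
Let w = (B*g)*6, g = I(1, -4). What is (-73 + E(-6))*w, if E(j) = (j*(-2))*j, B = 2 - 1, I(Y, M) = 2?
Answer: -1740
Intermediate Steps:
B = 1
E(j) = -2*j**2 (E(j) = (-2*j)*j = -2*j**2)
g = 2
w = 12 (w = (1*2)*6 = 2*6 = 12)
(-73 + E(-6))*w = (-73 - 2*(-6)**2)*12 = (-73 - 2*36)*12 = (-73 - 72)*12 = -145*12 = -1740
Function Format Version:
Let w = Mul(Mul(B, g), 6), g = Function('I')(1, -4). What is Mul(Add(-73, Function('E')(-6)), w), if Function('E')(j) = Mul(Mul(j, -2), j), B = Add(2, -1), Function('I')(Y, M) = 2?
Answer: -1740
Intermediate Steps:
B = 1
Function('E')(j) = Mul(-2, Pow(j, 2)) (Function('E')(j) = Mul(Mul(-2, j), j) = Mul(-2, Pow(j, 2)))
g = 2
w = 12 (w = Mul(Mul(1, 2), 6) = Mul(2, 6) = 12)
Mul(Add(-73, Function('E')(-6)), w) = Mul(Add(-73, Mul(-2, Pow(-6, 2))), 12) = Mul(Add(-73, Mul(-2, 36)), 12) = Mul(Add(-73, -72), 12) = Mul(-145, 12) = -1740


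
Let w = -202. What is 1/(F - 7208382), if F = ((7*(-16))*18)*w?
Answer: -1/6801150 ≈ -1.4703e-7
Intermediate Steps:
F = 407232 (F = ((7*(-16))*18)*(-202) = -112*18*(-202) = -2016*(-202) = 407232)
1/(F - 7208382) = 1/(407232 - 7208382) = 1/(-6801150) = -1/6801150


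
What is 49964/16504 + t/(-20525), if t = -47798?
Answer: 453592323/84686150 ≈ 5.3562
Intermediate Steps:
49964/16504 + t/(-20525) = 49964/16504 - 47798/(-20525) = 49964*(1/16504) - 47798*(-1/20525) = 12491/4126 + 47798/20525 = 453592323/84686150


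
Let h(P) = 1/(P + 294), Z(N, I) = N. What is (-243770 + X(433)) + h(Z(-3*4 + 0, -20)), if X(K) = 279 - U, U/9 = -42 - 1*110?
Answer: -68278685/282 ≈ -2.4212e+5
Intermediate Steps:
U = -1368 (U = 9*(-42 - 1*110) = 9*(-42 - 110) = 9*(-152) = -1368)
h(P) = 1/(294 + P)
X(K) = 1647 (X(K) = 279 - 1*(-1368) = 279 + 1368 = 1647)
(-243770 + X(433)) + h(Z(-3*4 + 0, -20)) = (-243770 + 1647) + 1/(294 + (-3*4 + 0)) = -242123 + 1/(294 + (-12 + 0)) = -242123 + 1/(294 - 12) = -242123 + 1/282 = -68278685/282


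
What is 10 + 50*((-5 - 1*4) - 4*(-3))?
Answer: 160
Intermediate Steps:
10 + 50*((-5 - 1*4) - 4*(-3)) = 10 + 50*((-5 - 4) + 12) = 10 + 50*(-9 + 12) = 10 + 50*3 = 10 + 150 = 160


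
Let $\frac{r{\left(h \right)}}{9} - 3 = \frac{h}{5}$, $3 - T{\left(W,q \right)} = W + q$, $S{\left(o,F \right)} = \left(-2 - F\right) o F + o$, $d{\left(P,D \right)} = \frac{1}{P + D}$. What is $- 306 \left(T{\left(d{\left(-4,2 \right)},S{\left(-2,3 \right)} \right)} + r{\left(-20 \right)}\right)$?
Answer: $10251$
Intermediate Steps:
$d{\left(P,D \right)} = \frac{1}{D + P}$
$S{\left(o,F \right)} = o + F o \left(-2 - F\right)$ ($S{\left(o,F \right)} = o \left(-2 - F\right) F + o = F o \left(-2 - F\right) + o = o + F o \left(-2 - F\right)$)
$T{\left(W,q \right)} = 3 - W - q$ ($T{\left(W,q \right)} = 3 - \left(W + q\right) = 3 - W - q$)
$r{\left(h \right)} = 27 + \frac{9 h}{5}$ ($r{\left(h \right)} = 27 + 9 \frac{h}{5} = 27 + \frac{9 h}{5}$)
$- 306 \left(T{\left(d{\left(-4,2 \right)},S{\left(-2,3 \right)} \right)} + r{\left(-20 \right)}\right) = - 306 \left(\left(3 - \frac{1}{2 - 4} - - 2 \left(1 - 3^{2} - 6\right)\right) + \left(27 + \frac{9}{5} \left(-20\right)\right)\right) = - 306 \left(\left(3 - \frac{1}{-2} - - 2 \left(1 - 9 - 6\right)\right) + \left(27 - 36\right)\right) = - 306 \left(\left(3 - - \frac{1}{2} - - 2 \left(1 - 9 - 6\right)\right) - 9\right) = - 306 \left(\left(3 + \frac{1}{2} - \left(-2\right) \left(-14\right)\right) - 9\right) = - 306 \left(\left(3 + \frac{1}{2} - 28\right) - 9\right) = - 306 \left(- \frac{49}{2} - 9\right) = \left(-306\right) \left(- \frac{67}{2}\right) = 10251$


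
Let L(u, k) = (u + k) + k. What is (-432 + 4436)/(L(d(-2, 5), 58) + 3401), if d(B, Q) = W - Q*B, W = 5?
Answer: 1001/883 ≈ 1.1336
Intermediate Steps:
d(B, Q) = 5 - B*Q (d(B, Q) = 5 - Q*B = 5 - B*Q)
L(u, k) = u + 2*k (L(u, k) = (k + u) + k = u + 2*k)
(-432 + 4436)/(L(d(-2, 5), 58) + 3401) = (-432 + 4436)/(((5 - 1*(-2)*5) + 2*58) + 3401) = 4004/(((5 + 10) + 116) + 3401) = 4004/((15 + 116) + 3401) = 4004/(131 + 3401) = 4004/3532 = 4004*(1/3532) = 1001/883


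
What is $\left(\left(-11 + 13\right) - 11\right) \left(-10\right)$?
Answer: $90$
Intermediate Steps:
$\left(\left(-11 + 13\right) - 11\right) \left(-10\right) = \left(2 - 11\right) \left(-10\right) = \left(-9\right) \left(-10\right) = 90$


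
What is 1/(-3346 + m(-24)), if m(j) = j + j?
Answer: -1/3394 ≈ -0.00029464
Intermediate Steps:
m(j) = 2*j
1/(-3346 + m(-24)) = 1/(-3346 + 2*(-24)) = 1/(-3346 - 48) = 1/(-3394) = -1/3394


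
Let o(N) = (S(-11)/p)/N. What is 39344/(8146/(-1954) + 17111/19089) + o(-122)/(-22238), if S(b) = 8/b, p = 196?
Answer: -268250526784958158057/22312194551312050 ≈ -12023.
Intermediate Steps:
o(N) = -2/(539*N) (o(N) = ((8/(-11))/196)/N = ((8*(-1/11))*(1/196))/N = (-8/11*1/196)/N = -2/(539*N))
39344/(8146/(-1954) + 17111/19089) + o(-122)/(-22238) = 39344/(8146/(-1954) + 17111/19089) - 2/539/(-122)/(-22238) = 39344/(8146*(-1/1954) + 17111*(1/19089)) - 2/539*(-1/122)*(-1/22238) = 39344/(-4073/977 + 17111/19089) + (1/32879)*(-1/22238) = 39344/(-61032050/18649953) - 1/731163202 = 39344*(-18649953/61032050) - 1/731163202 = -366881875416/30516025 - 1/731163202 = -268250526784958158057/22312194551312050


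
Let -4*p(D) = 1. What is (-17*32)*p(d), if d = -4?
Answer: 136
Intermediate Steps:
p(D) = -¼ (p(D) = -¼*1 = -¼)
(-17*32)*p(d) = -17*32*(-¼) = -544*(-¼) = 136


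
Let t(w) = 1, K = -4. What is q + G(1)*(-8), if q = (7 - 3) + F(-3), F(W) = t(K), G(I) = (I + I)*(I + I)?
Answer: -27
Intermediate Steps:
G(I) = 4*I² (G(I) = (2*I)*(2*I) = 4*I²)
F(W) = 1
q = 5 (q = (7 - 3) + 1 = 4 + 1 = 5)
q + G(1)*(-8) = 5 + (4*1²)*(-8) = 5 + (4*1)*(-8) = 5 + 4*(-8) = 5 - 32 = -27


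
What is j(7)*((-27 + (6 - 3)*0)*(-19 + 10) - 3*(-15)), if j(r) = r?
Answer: 2016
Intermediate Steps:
j(7)*((-27 + (6 - 3)*0)*(-19 + 10) - 3*(-15)) = 7*((-27 + (6 - 3)*0)*(-19 + 10) - 3*(-15)) = 7*((-27 + 3*0)*(-9) + 45) = 7*((-27 + 0)*(-9) + 45) = 7*(-27*(-9) + 45) = 7*(243 + 45) = 7*288 = 2016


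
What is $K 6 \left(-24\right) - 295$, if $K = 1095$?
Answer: $-157975$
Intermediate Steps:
$K 6 \left(-24\right) - 295 = 1095 \cdot 6 \left(-24\right) - 295 = 1095 \left(-144\right) - 295 = -157680 - 295 = -157975$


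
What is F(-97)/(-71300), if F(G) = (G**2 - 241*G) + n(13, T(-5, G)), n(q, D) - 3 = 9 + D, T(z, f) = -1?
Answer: -32797/71300 ≈ -0.45999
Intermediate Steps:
n(q, D) = 12 + D (n(q, D) = 3 + (9 + D) = 12 + D)
F(G) = 11 + G**2 - 241*G (F(G) = (G**2 - 241*G) + (12 - 1) = (G**2 - 241*G) + 11 = 11 + G**2 - 241*G)
F(-97)/(-71300) = (11 + (-97)**2 - 241*(-97))/(-71300) = (11 + 9409 + 23377)*(-1/71300) = 32797*(-1/71300) = -32797/71300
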